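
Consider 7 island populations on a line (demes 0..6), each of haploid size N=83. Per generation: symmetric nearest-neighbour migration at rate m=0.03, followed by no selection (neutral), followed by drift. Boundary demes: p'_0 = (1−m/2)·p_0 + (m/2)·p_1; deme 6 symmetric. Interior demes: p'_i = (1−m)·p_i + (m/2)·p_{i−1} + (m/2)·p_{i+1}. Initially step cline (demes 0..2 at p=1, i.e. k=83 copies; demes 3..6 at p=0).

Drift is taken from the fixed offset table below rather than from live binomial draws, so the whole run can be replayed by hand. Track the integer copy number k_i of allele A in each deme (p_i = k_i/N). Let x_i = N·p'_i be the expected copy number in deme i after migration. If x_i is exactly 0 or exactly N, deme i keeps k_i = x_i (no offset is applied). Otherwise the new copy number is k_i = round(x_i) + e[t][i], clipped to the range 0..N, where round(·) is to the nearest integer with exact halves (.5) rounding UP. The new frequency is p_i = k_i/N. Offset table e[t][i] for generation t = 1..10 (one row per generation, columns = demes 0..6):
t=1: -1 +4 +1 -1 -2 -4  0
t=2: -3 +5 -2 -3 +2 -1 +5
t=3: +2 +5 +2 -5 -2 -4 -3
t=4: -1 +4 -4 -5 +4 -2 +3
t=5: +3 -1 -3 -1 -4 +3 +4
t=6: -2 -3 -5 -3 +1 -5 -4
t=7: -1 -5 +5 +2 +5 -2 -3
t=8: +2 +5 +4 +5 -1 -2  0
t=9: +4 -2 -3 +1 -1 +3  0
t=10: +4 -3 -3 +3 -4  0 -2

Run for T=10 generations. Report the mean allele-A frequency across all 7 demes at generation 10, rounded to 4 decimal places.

t=0: k=[83 83 83 0 0 0 0]
t=1: x=[83.0000 83.0000 81.7550 1.2450 0.0000 0.0000 0.0000] k=[83 83 83 0 0 0 0]
t=2: x=[83.0000 83.0000 81.7550 1.2450 0.0000 0.0000 0.0000] k=[83 83 80 0 0 0 0]
t=3: x=[83.0000 82.9550 78.8450 1.2000 0.0000 0.0000 0.0000] k=[83 83 81 0 0 0 0]
t=4: x=[83.0000 82.9700 79.8150 1.2150 0.0000 0.0000 0.0000] k=[83 83 76 0 0 0 0]
t=5: x=[83.0000 82.8950 74.9650 1.1400 0.0000 0.0000 0.0000] k=[83 82 72 0 0 0 0]
t=6: x=[82.9850 81.8650 71.0700 1.0800 0.0000 0.0000 0.0000] k=[81 79 66 0 0 0 0]
t=7: x=[80.9700 78.8350 65.2050 0.9900 0.0000 0.0000 0.0000] k=[80 74 70 3 0 0 0]
t=8: x=[79.9100 74.0300 69.0550 3.9600 0.0450 0.0000 0.0000] k=[82 79 73 9 0 0 0]
t=9: x=[81.9550 78.9550 72.1300 9.8250 0.1350 0.0000 0.0000] k=[83 77 69 11 0 0 0]
t=10: x=[82.9100 76.9700 68.2500 11.7050 0.1650 0.0000 0.0000] k=[83 74 65 15 0 0 0]

0.4079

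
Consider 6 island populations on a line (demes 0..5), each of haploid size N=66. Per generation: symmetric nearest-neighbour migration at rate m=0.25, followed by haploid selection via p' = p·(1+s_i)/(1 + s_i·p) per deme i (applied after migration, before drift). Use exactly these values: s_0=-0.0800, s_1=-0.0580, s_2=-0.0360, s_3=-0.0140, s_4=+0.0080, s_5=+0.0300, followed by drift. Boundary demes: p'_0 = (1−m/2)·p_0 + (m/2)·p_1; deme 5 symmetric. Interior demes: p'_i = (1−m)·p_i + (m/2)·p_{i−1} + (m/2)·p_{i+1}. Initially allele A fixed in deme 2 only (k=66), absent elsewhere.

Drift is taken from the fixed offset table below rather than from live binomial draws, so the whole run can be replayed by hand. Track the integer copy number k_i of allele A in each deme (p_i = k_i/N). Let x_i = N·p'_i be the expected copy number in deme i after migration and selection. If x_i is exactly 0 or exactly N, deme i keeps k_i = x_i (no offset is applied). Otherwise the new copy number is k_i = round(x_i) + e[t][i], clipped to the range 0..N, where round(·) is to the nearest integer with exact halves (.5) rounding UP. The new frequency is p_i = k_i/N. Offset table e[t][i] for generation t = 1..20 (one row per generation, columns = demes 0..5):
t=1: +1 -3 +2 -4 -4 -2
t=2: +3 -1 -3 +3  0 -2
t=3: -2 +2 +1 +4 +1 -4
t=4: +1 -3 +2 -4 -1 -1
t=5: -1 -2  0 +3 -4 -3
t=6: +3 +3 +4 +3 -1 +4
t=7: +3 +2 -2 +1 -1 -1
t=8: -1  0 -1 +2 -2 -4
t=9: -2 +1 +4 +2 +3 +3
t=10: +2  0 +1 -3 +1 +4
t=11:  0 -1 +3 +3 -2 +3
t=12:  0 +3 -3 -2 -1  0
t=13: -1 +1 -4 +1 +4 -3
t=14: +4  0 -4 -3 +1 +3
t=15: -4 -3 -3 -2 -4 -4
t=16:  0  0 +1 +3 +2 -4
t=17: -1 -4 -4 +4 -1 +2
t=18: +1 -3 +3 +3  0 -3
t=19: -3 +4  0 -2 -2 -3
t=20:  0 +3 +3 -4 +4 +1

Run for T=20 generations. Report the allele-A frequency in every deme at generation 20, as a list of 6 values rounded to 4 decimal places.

[0.0152, 0.1061, 0.1364, 0.0758, 0.1667, 0.0606]

t=0: k=[0 0 66 0 0 0]
t=1: x=[0.0000 7.8283 49.0421 8.1488 0.0000 0.0000] k=[0 5 51 4 0 0]
t=2: x=[0.5754 9.6234 38.7906 9.2622 0.5040 0.0000] k=[4 9 36 12 1 0]
t=3: x=[4.2790 11.1840 29.0276 13.4732 2.2674 0.1287] k=[2 13 30 17 3 0]
t=4: x=[3.1178 13.1109 25.6726 16.6985 4.4077 0.3862] k=[4 10 28 13 3 0]
t=5: x=[4.3953 10.9436 23.3192 13.4732 3.9042 0.3862] k=[3 9 23 16 0 0]
t=6: x=[3.4658 9.5035 19.8622 14.7132 2.0155 0.0000] k=[6 13 24 18 1 0]
t=7: x=[6.3782 12.8697 21.3422 16.4503 3.0229 0.1287] k=[9 15 19 17 2 0]
t=8: x=[9.0773 14.0770 17.7699 15.2094 3.6524 0.2575] k=[8 14 17 17 2 0]
t=9: x=[8.1363 12.9903 16.1732 14.9613 3.6524 0.2575] k=[6 14 20 17 7 3]
t=10: x=[6.4951 13.1109 18.3848 15.9538 7.8047 3.5993] k=[8 13 19 13 9 8]
t=11: x=[8.0188 12.5080 17.0326 13.1013 9.4393 8.3380] k=[8 12 20 16 7 11]
t=12: x=[7.9014 11.9058 18.0158 15.2094 8.6849 10.7636] k=[8 15 15 13 8 11]
t=13: x=[8.2538 13.4730 14.3343 12.4817 9.0621 10.8912] k=[7 14 10 13 13 8]
t=14: x=[7.3148 12.0262 10.5461 12.4817 12.4553 8.8491] k=[11 12 7 9 13 12]
t=15: x=[10.3749 10.7033 7.6242 9.1384 12.4553 12.4203] k=[6 8 5 7 8 8]
t=16: x=[5.7939 6.9926 5.4392 6.7887 7.9304 8.2101] k=[6 7 6 10 10 4]
t=17: x=[5.6771 6.3964 6.4097 9.3859 9.3136 4.8820] k=[5 2 2 13 8 7]
t=18: x=[4.2790 2.2419 3.2595 10.8714 8.5592 7.3151] k=[5 0 6 14 9 4]
t=19: x=[4.0465 1.2968 6.0456 12.2339 9.0621 4.7538] k=[1 5 6 10 7 2]
t=20: x=[1.3825 4.3745 6.1669 9.0147 6.7984 2.7005] k=[1 7 9 5 11 4]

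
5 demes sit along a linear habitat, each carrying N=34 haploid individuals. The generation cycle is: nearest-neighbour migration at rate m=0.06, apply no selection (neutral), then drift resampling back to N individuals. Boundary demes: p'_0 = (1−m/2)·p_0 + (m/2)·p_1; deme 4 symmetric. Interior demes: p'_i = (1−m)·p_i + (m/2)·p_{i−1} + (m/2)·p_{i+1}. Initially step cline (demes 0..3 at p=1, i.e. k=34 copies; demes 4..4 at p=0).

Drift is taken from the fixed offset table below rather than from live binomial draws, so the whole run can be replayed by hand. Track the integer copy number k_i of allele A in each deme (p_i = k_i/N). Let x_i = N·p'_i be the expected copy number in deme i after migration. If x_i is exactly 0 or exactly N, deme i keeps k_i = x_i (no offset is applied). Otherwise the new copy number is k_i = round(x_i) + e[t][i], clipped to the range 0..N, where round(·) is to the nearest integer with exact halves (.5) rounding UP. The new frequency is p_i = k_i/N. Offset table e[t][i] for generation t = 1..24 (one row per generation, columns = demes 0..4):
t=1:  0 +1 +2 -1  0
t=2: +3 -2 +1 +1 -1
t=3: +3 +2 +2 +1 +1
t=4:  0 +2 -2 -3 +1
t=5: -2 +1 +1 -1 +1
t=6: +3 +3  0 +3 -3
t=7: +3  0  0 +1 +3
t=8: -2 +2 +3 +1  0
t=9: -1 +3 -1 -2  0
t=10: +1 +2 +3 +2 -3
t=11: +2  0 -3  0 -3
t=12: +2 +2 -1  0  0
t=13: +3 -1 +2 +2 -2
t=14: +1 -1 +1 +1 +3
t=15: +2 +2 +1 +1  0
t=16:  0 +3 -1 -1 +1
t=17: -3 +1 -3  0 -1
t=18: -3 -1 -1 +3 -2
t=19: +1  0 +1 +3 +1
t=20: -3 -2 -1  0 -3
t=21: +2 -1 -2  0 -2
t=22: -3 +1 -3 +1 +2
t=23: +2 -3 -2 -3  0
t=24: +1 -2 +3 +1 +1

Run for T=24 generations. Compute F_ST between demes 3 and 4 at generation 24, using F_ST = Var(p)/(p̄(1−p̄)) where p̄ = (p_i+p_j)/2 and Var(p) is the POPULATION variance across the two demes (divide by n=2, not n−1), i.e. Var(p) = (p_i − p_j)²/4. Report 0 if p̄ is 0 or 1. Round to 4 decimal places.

t=0: k=[34 34 34 34 0]
t=1: x=[34.0000 34.0000 34.0000 32.9800 1.0200] k=[34 34 34 32 1]
t=2: x=[34.0000 34.0000 33.9400 31.1300 1.9300] k=[34 34 34 32 1]
t=3: x=[34.0000 34.0000 33.9400 31.1300 1.9300] k=[34 34 34 32 3]
t=4: x=[34.0000 34.0000 33.9400 31.1900 3.8700] k=[34 34 32 28 5]
t=5: x=[34.0000 33.9400 31.9400 27.4300 5.6900] k=[34 34 33 26 7]
t=6: x=[34.0000 33.9700 32.8200 25.6400 7.5700] k=[34 34 33 29 5]
t=7: x=[34.0000 33.9700 32.9100 28.4000 5.7200] k=[34 34 33 29 9]
t=8: x=[34.0000 33.9700 32.9100 28.5200 9.6000] k=[34 34 34 30 10]
t=9: x=[34.0000 34.0000 33.8800 29.5200 10.6000] k=[34 34 33 28 11]
t=10: x=[34.0000 33.9700 32.8800 27.6400 11.5100] k=[34 34 34 30 9]
t=11: x=[34.0000 34.0000 33.8800 29.4900 9.6300] k=[34 34 31 29 7]
t=12: x=[34.0000 33.9100 31.0300 28.4000 7.6600] k=[34 34 30 28 8]
t=13: x=[34.0000 33.8800 30.0600 27.4600 8.6000] k=[34 33 32 29 7]
t=14: x=[33.9700 33.0000 31.9400 28.4300 7.6600] k=[34 32 33 29 11]
t=15: x=[33.9400 32.0900 32.8500 28.5800 11.5400] k=[34 34 34 30 12]
t=16: x=[34.0000 34.0000 33.8800 29.5800 12.5400] k=[34 34 33 29 14]
t=17: x=[34.0000 33.9700 32.9100 28.6700 14.4500] k=[34 34 30 29 13]
t=18: x=[34.0000 33.8800 30.0900 28.5500 13.4800] k=[34 33 29 32 11]
t=19: x=[33.9700 32.9100 29.2100 31.2800 11.6300] k=[34 33 30 34 13]
t=20: x=[33.9700 32.9400 30.2100 33.2500 13.6300] k=[31 31 29 33 11]
t=21: x=[31.0000 30.9400 29.1800 32.2200 11.6600] k=[33 30 27 32 10]
t=22: x=[32.9100 30.0000 27.2400 31.1900 10.6600] k=[30 31 24 32 13]
t=23: x=[30.0300 30.7600 24.4500 31.1900 13.5700] k=[32 28 22 28 14]
t=24: x=[31.8800 27.9400 22.3600 27.4000 14.4200] k=[33 26 25 28 15]

0.1572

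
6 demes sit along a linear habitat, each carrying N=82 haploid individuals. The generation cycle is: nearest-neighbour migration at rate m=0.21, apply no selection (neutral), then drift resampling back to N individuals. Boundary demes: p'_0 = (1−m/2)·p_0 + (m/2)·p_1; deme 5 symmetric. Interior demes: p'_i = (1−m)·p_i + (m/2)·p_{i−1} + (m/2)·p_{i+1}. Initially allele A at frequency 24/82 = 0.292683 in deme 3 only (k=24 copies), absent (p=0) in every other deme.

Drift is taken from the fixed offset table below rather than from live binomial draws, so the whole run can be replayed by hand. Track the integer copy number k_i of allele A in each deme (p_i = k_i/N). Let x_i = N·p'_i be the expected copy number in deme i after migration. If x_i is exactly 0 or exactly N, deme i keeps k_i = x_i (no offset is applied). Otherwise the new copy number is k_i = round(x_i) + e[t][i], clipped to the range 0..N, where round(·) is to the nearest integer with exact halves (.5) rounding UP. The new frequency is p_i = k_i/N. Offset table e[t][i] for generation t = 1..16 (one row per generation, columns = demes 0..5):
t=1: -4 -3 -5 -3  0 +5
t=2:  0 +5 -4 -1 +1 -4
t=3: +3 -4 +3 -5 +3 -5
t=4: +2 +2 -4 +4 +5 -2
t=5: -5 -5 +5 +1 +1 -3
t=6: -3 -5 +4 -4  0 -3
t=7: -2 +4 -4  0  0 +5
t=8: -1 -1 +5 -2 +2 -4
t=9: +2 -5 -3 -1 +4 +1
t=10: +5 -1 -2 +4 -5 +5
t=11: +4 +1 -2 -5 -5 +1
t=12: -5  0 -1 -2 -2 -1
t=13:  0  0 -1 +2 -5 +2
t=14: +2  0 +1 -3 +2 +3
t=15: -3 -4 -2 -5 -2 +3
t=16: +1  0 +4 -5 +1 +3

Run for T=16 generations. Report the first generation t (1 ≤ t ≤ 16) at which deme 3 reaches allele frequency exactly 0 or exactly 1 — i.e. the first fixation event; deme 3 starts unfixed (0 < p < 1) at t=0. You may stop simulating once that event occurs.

14

t=0: k=[0 0 0 24 0 0]
t=1: x=[0.0000 0.0000 2.5200 18.9600 2.5200 0.0000] k=[0 0 0 16 3 0]
t=2: x=[0.0000 0.0000 1.6800 12.9550 4.0500 0.3150] k=[0 0 0 12 5 0]
t=3: x=[0.0000 0.0000 1.2600 10.0050 5.2100 0.5250] k=[0 0 4 5 8 0]
t=4: x=[0.0000 0.4200 3.6850 5.2100 6.8450 0.8400] k=[0 2 0 9 12 0]
t=5: x=[0.2100 1.5800 1.1550 8.3700 10.4250 1.2600] k=[0 0 6 9 11 0]
t=6: x=[0.0000 0.6300 5.6850 8.8950 9.6350 1.1550] k=[0 0 10 5 10 0]
t=7: x=[0.0000 1.0500 8.4250 6.0500 8.4250 1.0500] k=[0 5 4 6 8 6]
t=8: x=[0.5250 4.3700 4.3150 6.0000 7.5800 6.2100] k=[0 3 9 4 10 2]
t=9: x=[0.3150 3.3150 7.8450 5.1550 8.5300 2.8400] k=[2 0 5 4 13 4]
t=10: x=[1.7900 0.7350 4.3700 5.0500 11.1100 4.9450] k=[7 0 2 9 6 10]
t=11: x=[6.2650 0.9450 2.5250 7.9500 6.7350 9.5800] k=[10 2 1 3 2 11]
t=12: x=[9.1600 2.7350 1.3150 2.6850 3.0500 10.0550] k=[4 3 0 1 1 9]
t=13: x=[3.8950 2.7900 0.4200 0.8950 1.8400 8.1600] k=[4 3 0 3 0 10]
t=14: x=[3.8950 2.7900 0.6300 2.3700 1.3650 8.9500] k=[6 3 2 0 3 12]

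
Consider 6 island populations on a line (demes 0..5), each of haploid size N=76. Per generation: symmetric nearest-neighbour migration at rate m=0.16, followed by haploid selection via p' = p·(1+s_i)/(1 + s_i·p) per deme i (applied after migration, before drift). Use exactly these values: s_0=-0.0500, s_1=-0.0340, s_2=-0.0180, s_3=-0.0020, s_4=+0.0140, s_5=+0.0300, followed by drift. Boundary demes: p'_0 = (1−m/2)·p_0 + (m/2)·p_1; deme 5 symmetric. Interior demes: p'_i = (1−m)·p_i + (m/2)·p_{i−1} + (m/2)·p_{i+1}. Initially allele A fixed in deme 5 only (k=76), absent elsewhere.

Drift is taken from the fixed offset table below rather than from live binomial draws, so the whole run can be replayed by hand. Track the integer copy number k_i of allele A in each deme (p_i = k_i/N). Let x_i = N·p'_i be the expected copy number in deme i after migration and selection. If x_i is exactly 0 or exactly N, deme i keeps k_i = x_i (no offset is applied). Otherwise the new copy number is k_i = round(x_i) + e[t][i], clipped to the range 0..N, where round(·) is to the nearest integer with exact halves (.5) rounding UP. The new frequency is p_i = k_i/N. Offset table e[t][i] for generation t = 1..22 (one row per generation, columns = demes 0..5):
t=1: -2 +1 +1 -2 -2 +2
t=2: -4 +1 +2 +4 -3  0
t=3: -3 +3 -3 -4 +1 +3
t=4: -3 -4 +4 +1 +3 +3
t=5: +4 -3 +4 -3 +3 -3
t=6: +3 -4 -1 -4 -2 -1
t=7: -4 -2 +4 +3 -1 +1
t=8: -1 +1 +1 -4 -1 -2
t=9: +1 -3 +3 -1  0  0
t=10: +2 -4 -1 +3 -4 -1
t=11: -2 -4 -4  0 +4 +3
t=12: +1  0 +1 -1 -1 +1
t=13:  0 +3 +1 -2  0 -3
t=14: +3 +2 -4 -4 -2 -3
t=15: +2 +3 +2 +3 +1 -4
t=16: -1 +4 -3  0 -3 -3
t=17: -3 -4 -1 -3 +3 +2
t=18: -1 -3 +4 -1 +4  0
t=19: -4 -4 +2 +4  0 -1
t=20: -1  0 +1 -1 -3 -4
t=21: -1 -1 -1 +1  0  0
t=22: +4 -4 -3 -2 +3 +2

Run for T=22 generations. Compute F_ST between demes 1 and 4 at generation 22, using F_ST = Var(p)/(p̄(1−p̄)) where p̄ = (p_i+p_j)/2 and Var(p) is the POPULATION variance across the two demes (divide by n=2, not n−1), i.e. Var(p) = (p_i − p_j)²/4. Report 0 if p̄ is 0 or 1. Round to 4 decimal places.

t=0: k=[0 0 0 0 0 76]
t=1: x=[0.0000 0.0000 0.0000 0.0000 6.1582 70.0833] k=[0 0 0 0 4 72]
t=2: x=[0.0000 0.0000 0.0000 0.3194 9.2322 66.8017] k=[0 0 0 4 6 67]
t=3: x=[0.0000 0.0000 0.3143 3.8327 10.8487 62.4522] k=[0 0 0 0 12 65]
t=4: x=[0.0000 0.0000 0.0000 0.9581 15.4504 61.1170] k=[0 0 0 2 18 64]
t=5: x=[0.0000 0.0000 0.1571 3.1140 20.6082 60.6847] k=[0 0 4 0 24 58]
t=6: x=[0.0000 0.3092 3.3021 2.2357 25.0328 55.7225] k=[0 0 2 0 23 55]
t=7: x=[0.0000 0.1546 1.6504 1.9961 23.9474 52.9178] k=[0 0 6 5 23 54]
t=8: x=[0.0000 0.4638 5.3490 6.5081 24.2691 52.0079] k=[0 1 6 3 23 50]
t=9: x=[0.0760 1.2759 5.2702 4.8309 23.7866 48.3619] k=[1 0 8 4 24 48]
t=10: x=[0.8745 0.6957 6.9248 5.9091 24.5505 46.6145] k=[3 0 6 9 21 46]
t=11: x=[2.6268 0.6957 5.6640 9.7030 22.2582 44.5463] k=[1 0 2 10 26 48]
t=12: x=[0.8745 0.2319 2.4368 10.6217 26.7204 46.7735] k=[2 0 3 10 26 48]
t=13: x=[1.7501 0.3865 3.2628 10.7016 26.7204 46.7735] k=[2 3 4 9 27 44]
t=14: x=[1.9787 2.9019 4.2466 10.0226 27.1622 43.1922] k=[5 5 0 6 25 40]
t=15: x=[4.7657 4.4528 0.8643 7.0272 24.9123 39.3612] k=[7 7 3 10 26 35]
t=16: x=[6.6808 6.4722 3.8137 10.7016 25.6758 34.8370] k=[6 10 1 11 23 32]
t=17: x=[6.0291 8.6902 2.4761 11.1410 22.9823 31.8254] k=[3 5 1 8 26 34]
t=18: x=[3.0083 4.3752 1.8470 8.8643 25.4347 33.9142] k=[2 1 6 8 29 34]
t=19: x=[1.8263 1.4306 5.6640 9.5033 27.9653 34.1550] k=[0 0 8 14 28 33]
t=20: x=[0.0000 0.6184 7.7132 14.6164 27.5236 33.1514] k=[0 1 9 14 25 29]
t=21: x=[0.0760 1.5080 8.6202 14.4565 24.6711 29.2097] k=[0 1 8 15 25 29]
t=22: x=[0.0760 1.4306 7.8709 15.2156 24.7515 29.2097] k=[4 0 5 13 28 31]

0.2258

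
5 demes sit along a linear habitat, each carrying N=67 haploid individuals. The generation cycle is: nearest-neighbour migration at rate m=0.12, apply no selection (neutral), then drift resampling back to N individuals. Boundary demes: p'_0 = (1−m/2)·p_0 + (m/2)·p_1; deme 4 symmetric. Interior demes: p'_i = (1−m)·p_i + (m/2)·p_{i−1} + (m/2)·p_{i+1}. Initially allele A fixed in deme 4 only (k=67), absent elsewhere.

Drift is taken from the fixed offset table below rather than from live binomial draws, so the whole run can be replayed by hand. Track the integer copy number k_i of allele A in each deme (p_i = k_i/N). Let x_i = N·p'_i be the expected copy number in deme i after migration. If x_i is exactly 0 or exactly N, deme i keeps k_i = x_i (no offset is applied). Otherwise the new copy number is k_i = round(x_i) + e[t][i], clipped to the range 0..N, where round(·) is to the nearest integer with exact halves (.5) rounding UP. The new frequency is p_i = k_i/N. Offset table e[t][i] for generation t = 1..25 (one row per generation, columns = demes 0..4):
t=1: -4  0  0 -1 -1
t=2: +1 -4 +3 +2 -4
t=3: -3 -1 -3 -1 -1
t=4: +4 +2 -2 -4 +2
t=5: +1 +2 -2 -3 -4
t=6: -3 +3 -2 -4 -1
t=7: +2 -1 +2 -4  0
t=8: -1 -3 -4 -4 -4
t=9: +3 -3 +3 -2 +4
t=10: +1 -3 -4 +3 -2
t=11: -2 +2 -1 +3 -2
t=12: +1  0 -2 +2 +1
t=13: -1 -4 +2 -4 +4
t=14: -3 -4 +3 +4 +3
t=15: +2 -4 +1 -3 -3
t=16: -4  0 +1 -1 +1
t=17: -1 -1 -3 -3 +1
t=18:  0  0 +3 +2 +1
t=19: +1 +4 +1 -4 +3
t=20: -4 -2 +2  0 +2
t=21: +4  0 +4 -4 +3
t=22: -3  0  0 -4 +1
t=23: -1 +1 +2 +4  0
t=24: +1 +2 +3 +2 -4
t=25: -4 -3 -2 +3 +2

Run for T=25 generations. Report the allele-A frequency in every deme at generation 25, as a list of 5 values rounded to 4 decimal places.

t=0: k=[0 0 0 0 67]
t=1: x=[0.0000 0.0000 0.0000 4.0200 62.9800] k=[0 0 0 3 62]
t=2: x=[0.0000 0.0000 0.1800 6.3600 58.4600] k=[0 0 3 8 54]
t=3: x=[0.0000 0.1800 3.1200 10.4600 51.2400] k=[0 0 0 9 50]
t=4: x=[0.0000 0.0000 0.5400 10.9200 47.5400] k=[0 0 0 7 50]
t=5: x=[0.0000 0.0000 0.4200 9.1600 47.4200] k=[0 0 0 6 43]
t=6: x=[0.0000 0.0000 0.3600 7.8600 40.7800] k=[0 0 0 4 40]
t=7: x=[0.0000 0.0000 0.2400 5.9200 37.8400] k=[0 0 2 2 38]
t=8: x=[0.0000 0.1200 1.8800 4.1600 35.8400] k=[0 0 0 0 32]
t=9: x=[0.0000 0.0000 0.0000 1.9200 30.0800] k=[0 0 0 0 34]
t=10: x=[0.0000 0.0000 0.0000 2.0400 31.9600] k=[0 0 0 5 30]
t=11: x=[0.0000 0.0000 0.3000 6.2000 28.5000] k=[0 0 0 9 27]
t=12: x=[0.0000 0.0000 0.5400 9.5400 25.9200] k=[0 0 0 12 27]
t=13: x=[0.0000 0.0000 0.7200 12.1800 26.1000] k=[0 0 3 8 30]
t=14: x=[0.0000 0.1800 3.1200 9.0200 28.6800] k=[0 0 6 13 32]
t=15: x=[0.0000 0.3600 6.0600 13.7200 30.8600] k=[0 0 7 11 28]
t=16: x=[0.0000 0.4200 6.8200 11.7800 26.9800] k=[0 0 8 11 28]
t=17: x=[0.0000 0.4800 7.7000 11.8400 26.9800] k=[0 0 5 9 28]
t=18: x=[0.0000 0.3000 4.9400 9.9000 26.8600] k=[0 0 8 12 28]
t=19: x=[0.0000 0.4800 7.7600 12.7200 27.0400] k=[0 4 9 9 30]
t=20: x=[0.2400 4.0600 8.7000 10.2600 28.7400] k=[0 2 11 10 31]
t=21: x=[0.1200 2.4200 10.4000 11.3200 29.7400] k=[4 2 14 7 33]
t=22: x=[3.8800 2.8400 12.8600 8.9800 31.4400] k=[1 3 13 5 32]
t=23: x=[1.1200 3.4800 11.9200 7.1000 30.3800] k=[0 4 14 11 30]
t=24: x=[0.2400 4.3600 13.2200 12.3200 28.8600] k=[1 6 16 14 25]
t=25: x=[1.3000 6.3000 15.2800 14.7800 24.3400] k=[0 3 13 18 26]

[0.0000, 0.0448, 0.1940, 0.2687, 0.3881]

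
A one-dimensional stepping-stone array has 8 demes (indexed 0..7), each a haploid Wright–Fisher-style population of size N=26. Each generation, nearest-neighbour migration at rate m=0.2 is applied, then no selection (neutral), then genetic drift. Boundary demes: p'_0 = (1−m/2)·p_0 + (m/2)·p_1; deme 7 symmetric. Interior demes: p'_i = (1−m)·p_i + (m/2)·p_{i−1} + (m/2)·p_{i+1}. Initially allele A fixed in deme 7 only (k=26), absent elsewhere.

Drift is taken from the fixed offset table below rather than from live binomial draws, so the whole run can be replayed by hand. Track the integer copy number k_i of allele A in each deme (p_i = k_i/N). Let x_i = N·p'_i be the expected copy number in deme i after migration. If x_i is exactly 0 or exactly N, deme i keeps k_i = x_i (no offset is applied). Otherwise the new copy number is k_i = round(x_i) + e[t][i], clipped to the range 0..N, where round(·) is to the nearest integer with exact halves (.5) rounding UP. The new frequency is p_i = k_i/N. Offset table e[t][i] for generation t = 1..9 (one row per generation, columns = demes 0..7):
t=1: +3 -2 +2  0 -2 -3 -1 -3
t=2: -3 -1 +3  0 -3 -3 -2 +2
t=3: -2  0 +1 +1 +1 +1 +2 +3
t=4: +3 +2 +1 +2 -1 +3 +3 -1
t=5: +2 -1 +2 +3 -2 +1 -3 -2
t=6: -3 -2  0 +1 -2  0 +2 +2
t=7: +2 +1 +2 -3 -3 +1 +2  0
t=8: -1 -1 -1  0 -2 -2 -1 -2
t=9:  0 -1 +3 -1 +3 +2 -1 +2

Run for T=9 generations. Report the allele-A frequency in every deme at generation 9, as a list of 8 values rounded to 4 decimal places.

[0.0000, 0.0000, 0.0000, 0.0000, 0.1154, 0.2308, 0.3846, 0.6154]

t=0: k=[0 0 0 0 0 0 0 26]
t=1: x=[0.0000 0.0000 0.0000 0.0000 0.0000 0.0000 2.6000 23.4000] k=[0 0 0 0 0 0 2 20]
t=2: x=[0.0000 0.0000 0.0000 0.0000 0.0000 0.2000 3.6000 18.2000] k=[0 0 0 0 0 0 2 20]
t=3: x=[0.0000 0.0000 0.0000 0.0000 0.0000 0.2000 3.6000 18.2000] k=[0 0 0 0 0 1 6 21]
t=4: x=[0.0000 0.0000 0.0000 0.0000 0.1000 1.4000 7.0000 19.5000] k=[0 0 0 0 0 4 10 19]
t=5: x=[0.0000 0.0000 0.0000 0.0000 0.4000 4.2000 10.3000 18.1000] k=[0 0 0 0 0 5 7 16]
t=6: x=[0.0000 0.0000 0.0000 0.0000 0.5000 4.7000 7.7000 15.1000] k=[0 0 0 0 0 5 10 17]
t=7: x=[0.0000 0.0000 0.0000 0.0000 0.5000 5.0000 10.2000 16.3000] k=[0 0 0 0 0 6 12 16]
t=8: x=[0.0000 0.0000 0.0000 0.0000 0.6000 6.0000 11.8000 15.6000] k=[0 0 0 0 0 4 11 14]
t=9: x=[0.0000 0.0000 0.0000 0.0000 0.4000 4.3000 10.6000 13.7000] k=[0 0 0 0 3 6 10 16]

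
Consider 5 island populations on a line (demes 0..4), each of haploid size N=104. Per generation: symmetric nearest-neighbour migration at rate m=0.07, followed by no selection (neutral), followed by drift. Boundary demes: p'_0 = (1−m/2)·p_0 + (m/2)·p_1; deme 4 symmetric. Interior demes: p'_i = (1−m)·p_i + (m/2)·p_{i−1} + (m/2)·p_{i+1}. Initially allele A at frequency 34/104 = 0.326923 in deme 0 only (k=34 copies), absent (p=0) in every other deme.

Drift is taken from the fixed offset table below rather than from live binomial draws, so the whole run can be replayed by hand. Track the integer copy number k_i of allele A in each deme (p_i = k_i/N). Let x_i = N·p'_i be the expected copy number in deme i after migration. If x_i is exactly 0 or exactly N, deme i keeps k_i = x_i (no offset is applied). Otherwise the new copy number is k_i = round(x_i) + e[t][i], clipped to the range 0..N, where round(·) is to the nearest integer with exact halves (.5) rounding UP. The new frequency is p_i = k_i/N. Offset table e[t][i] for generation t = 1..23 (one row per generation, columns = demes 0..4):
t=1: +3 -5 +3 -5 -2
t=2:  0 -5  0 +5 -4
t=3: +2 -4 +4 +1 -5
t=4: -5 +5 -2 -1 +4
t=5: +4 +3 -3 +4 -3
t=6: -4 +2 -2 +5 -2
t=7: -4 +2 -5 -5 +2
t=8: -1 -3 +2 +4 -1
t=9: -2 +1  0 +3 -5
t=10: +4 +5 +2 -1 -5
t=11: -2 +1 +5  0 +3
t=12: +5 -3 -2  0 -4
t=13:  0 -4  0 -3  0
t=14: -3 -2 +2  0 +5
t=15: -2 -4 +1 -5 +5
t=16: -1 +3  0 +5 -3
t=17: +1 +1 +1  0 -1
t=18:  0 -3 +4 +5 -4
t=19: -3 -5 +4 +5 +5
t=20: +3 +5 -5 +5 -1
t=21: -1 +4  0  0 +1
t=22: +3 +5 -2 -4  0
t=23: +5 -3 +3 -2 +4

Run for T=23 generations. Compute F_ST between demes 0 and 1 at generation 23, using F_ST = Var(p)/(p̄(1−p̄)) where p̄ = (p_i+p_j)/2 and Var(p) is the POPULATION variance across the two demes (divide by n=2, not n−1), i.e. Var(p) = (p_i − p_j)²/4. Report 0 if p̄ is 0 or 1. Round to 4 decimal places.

0.0207

t=0: k=[34 0 0 0 0]
t=1: x=[32.8100 1.1900 0.0000 0.0000 0.0000] k=[36 0 0 0 0]
t=2: x=[34.7400 1.2600 0.0000 0.0000 0.0000] k=[35 0 0 0 0]
t=3: x=[33.7750 1.2250 0.0000 0.0000 0.0000] k=[36 0 0 0 0]
t=4: x=[34.7400 1.2600 0.0000 0.0000 0.0000] k=[30 6 0 0 0]
t=5: x=[29.1600 6.6300 0.2100 0.0000 0.0000] k=[33 10 0 0 0]
t=6: x=[32.1950 10.4550 0.3500 0.0000 0.0000] k=[28 12 0 0 0]
t=7: x=[27.4400 12.1400 0.4200 0.0000 0.0000] k=[23 14 0 0 0]
t=8: x=[22.6850 13.8250 0.4900 0.0000 0.0000] k=[22 11 2 0 0]
t=9: x=[21.6150 11.0700 2.2450 0.0700 0.0000] k=[20 12 2 3 0]
t=10: x=[19.7200 11.9300 2.3850 2.8600 0.1050] k=[24 17 4 2 0]
t=11: x=[23.7550 16.7900 4.3850 2.0000 0.0700] k=[22 18 9 2 3]
t=12: x=[21.8600 17.8250 9.0700 2.2800 2.9650] k=[27 15 7 2 0]
t=13: x=[26.5800 15.1400 7.1050 2.1050 0.0700] k=[27 11 7 0 0]
t=14: x=[26.4400 11.4200 6.8950 0.2450 0.0000] k=[23 9 9 0 0]
t=15: x=[22.5100 9.4900 8.6850 0.3150 0.0000] k=[21 5 10 0 0]
t=16: x=[20.4400 5.7350 9.4750 0.3500 0.0000] k=[19 9 9 5 0]
t=17: x=[18.6500 9.3500 8.8600 4.9650 0.1750] k=[20 10 10 5 0]
t=18: x=[19.6500 10.3500 9.8250 5.0000 0.1750] k=[20 7 14 10 0]
t=19: x=[19.5450 7.7000 13.6150 9.7900 0.3500] k=[17 3 18 15 5]
t=20: x=[16.5100 4.0150 17.3700 14.7550 5.3500] k=[20 9 12 20 4]
t=21: x=[19.6150 9.4900 12.1750 19.1600 4.5600] k=[19 13 12 19 6]
t=22: x=[18.7900 13.1750 12.2800 18.3000 6.4550] k=[22 18 10 14 6]
t=23: x=[21.8600 17.8600 10.4200 13.5800 6.2800] k=[27 15 13 12 10]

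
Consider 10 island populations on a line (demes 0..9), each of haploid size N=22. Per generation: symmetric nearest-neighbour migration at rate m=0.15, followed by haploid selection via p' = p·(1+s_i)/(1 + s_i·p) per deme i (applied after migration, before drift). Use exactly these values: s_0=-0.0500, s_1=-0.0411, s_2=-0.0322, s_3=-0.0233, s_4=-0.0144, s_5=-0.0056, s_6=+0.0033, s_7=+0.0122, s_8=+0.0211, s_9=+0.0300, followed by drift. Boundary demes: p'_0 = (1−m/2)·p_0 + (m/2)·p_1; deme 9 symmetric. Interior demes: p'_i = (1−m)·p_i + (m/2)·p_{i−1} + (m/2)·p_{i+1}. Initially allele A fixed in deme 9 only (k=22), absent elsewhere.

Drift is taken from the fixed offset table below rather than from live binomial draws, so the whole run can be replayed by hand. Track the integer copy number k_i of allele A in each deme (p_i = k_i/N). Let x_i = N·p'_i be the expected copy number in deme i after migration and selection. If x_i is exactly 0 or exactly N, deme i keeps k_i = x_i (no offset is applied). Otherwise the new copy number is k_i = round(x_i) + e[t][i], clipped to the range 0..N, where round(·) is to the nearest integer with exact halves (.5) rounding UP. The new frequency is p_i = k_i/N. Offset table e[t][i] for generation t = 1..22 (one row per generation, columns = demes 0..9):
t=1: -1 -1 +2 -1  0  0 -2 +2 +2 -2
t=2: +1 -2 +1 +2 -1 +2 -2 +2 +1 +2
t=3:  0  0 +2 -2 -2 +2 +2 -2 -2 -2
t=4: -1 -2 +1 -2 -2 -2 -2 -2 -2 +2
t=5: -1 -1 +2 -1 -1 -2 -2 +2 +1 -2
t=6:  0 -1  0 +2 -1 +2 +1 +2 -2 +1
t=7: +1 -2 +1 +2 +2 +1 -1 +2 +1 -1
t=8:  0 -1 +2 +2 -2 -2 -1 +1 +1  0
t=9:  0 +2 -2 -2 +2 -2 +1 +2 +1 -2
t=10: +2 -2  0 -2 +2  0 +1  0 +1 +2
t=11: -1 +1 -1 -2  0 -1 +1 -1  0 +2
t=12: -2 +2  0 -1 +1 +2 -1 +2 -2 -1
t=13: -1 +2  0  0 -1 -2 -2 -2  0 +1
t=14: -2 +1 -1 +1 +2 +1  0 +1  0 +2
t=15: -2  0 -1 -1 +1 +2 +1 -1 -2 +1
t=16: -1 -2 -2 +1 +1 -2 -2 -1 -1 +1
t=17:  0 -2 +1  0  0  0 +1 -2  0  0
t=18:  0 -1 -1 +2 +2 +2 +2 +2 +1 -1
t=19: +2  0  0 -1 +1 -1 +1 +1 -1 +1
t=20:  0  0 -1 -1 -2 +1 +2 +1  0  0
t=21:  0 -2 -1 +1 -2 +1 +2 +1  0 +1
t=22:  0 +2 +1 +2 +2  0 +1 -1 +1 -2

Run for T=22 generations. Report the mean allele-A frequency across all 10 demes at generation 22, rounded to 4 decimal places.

0.2591

t=0: k=[0 0 0 0 0 0 0 0 0 22]
t=1: x=[0.0000 0.0000 0.0000 0.0000 0.0000 0.0000 0.0000 0.0000 1.6822 20.3946] k=[0 0 0 0 0 0 0 0 4 18]
t=2: x=[0.0000 0.0000 0.0000 0.0000 0.0000 0.0000 0.0000 0.3036 4.8282 17.0641] k=[0 0 0 0 0 0 0 2 6 19]
t=3: x=[0.0000 0.0000 0.0000 0.0000 0.0000 0.0000 0.1505 2.1736 6.7725 18.1204] k=[0 0 0 0 0 0 2 0 5 16]
t=4: x=[0.0000 0.0000 0.0000 0.0000 0.0000 0.1492 1.7052 0.5313 5.5361 15.3134] k=[0 0 0 0 0 0 0 0 4 17]
t=5: x=[0.0000 0.0000 0.0000 0.0000 0.0000 0.0000 0.0000 0.3036 4.7523 16.1528] k=[0 0 0 0 0 0 0 2 6 14]
t=6: x=[0.0000 0.0000 0.0000 0.0000 0.0000 0.0000 0.1505 2.1736 6.3943 13.5543] k=[0 0 0 0 0 0 1 4 4 15]
t=7: x=[0.0000 0.0000 0.0000 0.0000 0.0000 0.0746 1.1536 3.8131 4.9041 14.3234] k=[0 0 0 0 0 1 0 6 6 13]
t=8: x=[0.0000 0.0000 0.0000 0.0000 0.0739 0.8454 0.5267 5.6005 6.6212 12.6343] k=[0 0 0 0 0 0 0 7 8 13]
t=9: x=[0.0000 0.0000 0.0000 0.0000 0.0000 0.0000 0.5267 6.6059 8.4082 12.7837] k=[0 0 0 0 0 0 2 9 9 11]
t=10: x=[0.0000 0.0000 0.0000 0.0000 0.0000 0.1492 2.3820 8.5383 9.2618 11.0126] k=[0 0 0 0 0 0 3 9 10 13]
t=11: x=[0.0000 0.0000 0.0000 0.0000 0.0000 0.2238 3.2341 8.6887 10.2642 12.9330] k=[0 0 0 0 0 0 4 8 10 15]
t=12: x=[0.0000 0.0000 0.0000 0.0000 0.0000 0.2983 4.0108 7.9113 10.3394 14.7692] k=[0 0 0 0 0 2 3 10 8 14]
t=13: x=[0.0000 0.0000 0.0000 0.0000 0.1479 1.9152 3.4596 9.3902 8.7096 13.7033] k=[0 0 0 0 0 0 1 7 9 15]
t=14: x=[0.0000 0.0000 0.0000 0.0000 0.0000 0.0746 1.3793 6.7566 9.4123 14.6949] k=[0 0 0 0 0 1 1 8 9 17]
t=15: x=[0.0000 0.0000 0.0000 0.0000 0.0739 0.9200 1.5297 7.6102 9.6379 16.5225] k=[0 0 0 0 1 3 3 7 8 18]
t=16: x=[0.0000 0.0000 0.0000 0.0733 1.0603 2.8361 3.3093 6.8320 8.7850 17.3592] k=[0 0 0 1 2 1 1 6 8 18]
t=17: x=[0.0000 0.0000 0.0726 0.9777 1.8256 1.0693 1.3793 5.8268 8.7096 17.3592] k=[0 0 1 1 2 1 2 4 9 17]
t=18: x=[0.0000 0.0719 0.8964 1.0511 1.8256 1.1439 2.0812 4.2665 9.3370 16.5225] k=[0 0 0 3 4 3 4 6 10 16]
t=19: x=[0.0000 0.0000 0.2178 2.7920 3.8041 3.1349 4.0859 6.2039 10.2642 15.6839] k=[0 0 0 2 5 2 5 7 9 17]
t=20: x=[0.0000 0.0000 0.1452 2.0311 4.4979 2.4378 4.9376 7.0580 9.5627 16.5225] k=[0 0 0 1 2 3 7 8 10 17]
t=21: x=[0.0000 0.0000 0.0726 0.9777 1.9738 3.2096 6.7905 8.1371 10.4895 16.5964] k=[0 0 0 2 0 4 9 9 10 18]
t=22: x=[0.0000 0.0000 0.1452 1.6634 0.4437 4.0564 8.6423 9.1397 10.6397 17.5066] k=[0 0 1 4 2 4 10 8 12 16]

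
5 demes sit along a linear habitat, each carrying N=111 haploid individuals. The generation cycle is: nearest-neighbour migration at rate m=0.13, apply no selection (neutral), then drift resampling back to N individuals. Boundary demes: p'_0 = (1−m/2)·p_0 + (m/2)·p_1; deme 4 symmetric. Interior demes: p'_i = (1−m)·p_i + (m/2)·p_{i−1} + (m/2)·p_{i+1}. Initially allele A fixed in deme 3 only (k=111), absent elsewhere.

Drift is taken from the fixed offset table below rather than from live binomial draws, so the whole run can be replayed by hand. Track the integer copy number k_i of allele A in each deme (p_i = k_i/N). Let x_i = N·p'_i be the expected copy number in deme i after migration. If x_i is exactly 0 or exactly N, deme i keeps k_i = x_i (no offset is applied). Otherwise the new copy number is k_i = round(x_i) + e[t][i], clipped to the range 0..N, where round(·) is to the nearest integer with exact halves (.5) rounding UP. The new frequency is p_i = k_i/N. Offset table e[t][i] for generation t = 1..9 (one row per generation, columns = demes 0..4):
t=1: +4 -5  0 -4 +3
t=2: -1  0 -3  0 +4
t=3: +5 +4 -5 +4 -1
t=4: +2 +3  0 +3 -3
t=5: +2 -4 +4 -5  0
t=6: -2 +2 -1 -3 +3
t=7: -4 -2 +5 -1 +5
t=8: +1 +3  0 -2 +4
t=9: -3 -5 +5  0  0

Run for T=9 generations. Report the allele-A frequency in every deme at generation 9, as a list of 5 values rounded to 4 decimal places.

t=0: k=[0 0 0 111 0]
t=1: x=[0.0000 0.0000 7.2150 96.5700 7.2150] k=[0 0 7 93 10]
t=2: x=[0.0000 0.4550 12.1350 82.0150 15.3950] k=[0 0 9 82 19]
t=3: x=[0.0000 0.5850 13.1600 73.1600 23.0950] k=[0 5 8 77 22]
t=4: x=[0.3250 4.8700 12.2900 68.9400 25.5750] k=[2 8 12 72 23]
t=5: x=[2.3900 7.8700 15.6400 64.9150 26.1850] k=[4 4 20 60 26]
t=6: x=[4.0000 5.0400 21.5600 55.1900 28.2100] k=[2 7 21 52 31]
t=7: x=[2.3250 7.5850 22.1050 48.6200 32.3650] k=[0 6 27 48 37]
t=8: x=[0.3900 6.9750 27.0000 45.9200 37.7150] k=[1 10 27 44 42]
t=9: x=[1.5850 10.5200 27.0000 42.7650 42.1300] k=[0 6 32 43 42]

[0.0000, 0.0541, 0.2883, 0.3874, 0.3784]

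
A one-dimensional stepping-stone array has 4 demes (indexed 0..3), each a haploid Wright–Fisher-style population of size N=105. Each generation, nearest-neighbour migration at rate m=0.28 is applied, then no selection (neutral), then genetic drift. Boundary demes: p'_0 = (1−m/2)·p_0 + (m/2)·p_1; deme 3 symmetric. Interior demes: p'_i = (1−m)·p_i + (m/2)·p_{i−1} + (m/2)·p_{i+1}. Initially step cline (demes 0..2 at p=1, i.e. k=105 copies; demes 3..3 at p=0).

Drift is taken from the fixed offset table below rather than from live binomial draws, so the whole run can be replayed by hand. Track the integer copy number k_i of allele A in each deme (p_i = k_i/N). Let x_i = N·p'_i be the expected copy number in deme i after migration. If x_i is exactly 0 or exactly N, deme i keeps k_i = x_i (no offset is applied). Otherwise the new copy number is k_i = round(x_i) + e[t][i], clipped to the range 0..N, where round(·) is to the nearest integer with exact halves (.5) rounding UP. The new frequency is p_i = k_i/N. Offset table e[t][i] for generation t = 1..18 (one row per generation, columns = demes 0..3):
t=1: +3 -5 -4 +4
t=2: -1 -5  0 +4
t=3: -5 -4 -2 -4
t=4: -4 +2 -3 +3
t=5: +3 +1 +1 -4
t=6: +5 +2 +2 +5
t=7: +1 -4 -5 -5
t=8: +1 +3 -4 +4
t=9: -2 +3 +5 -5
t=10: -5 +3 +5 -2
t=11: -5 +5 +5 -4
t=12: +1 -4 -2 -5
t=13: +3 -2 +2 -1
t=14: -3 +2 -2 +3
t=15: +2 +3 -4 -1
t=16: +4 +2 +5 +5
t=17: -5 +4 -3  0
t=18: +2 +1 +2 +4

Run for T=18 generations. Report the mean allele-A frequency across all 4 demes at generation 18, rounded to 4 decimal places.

0.7595

t=0: k=[105 105 105 0]
t=1: x=[105.0000 105.0000 90.3000 14.7000] k=[105 105 86 19]
t=2: x=[105.0000 102.3400 79.2800 28.3800] k=[105 97 79 32]
t=3: x=[103.8800 95.6000 74.9400 38.5800] k=[99 92 73 35]
t=4: x=[98.0200 90.3200 70.3400 40.3200] k=[94 92 67 43]
t=5: x=[93.7200 88.7800 67.1400 46.3600] k=[97 90 68 42]
t=6: x=[96.0200 87.9000 67.4400 45.6400] k=[101 90 69 51]
t=7: x=[99.4600 88.6000 69.4200 53.5200] k=[100 85 64 49]
t=8: x=[97.9000 84.1600 64.8400 51.1000] k=[99 87 61 55]
t=9: x=[97.3200 85.0400 63.8000 55.8400] k=[95 88 69 51]
t=10: x=[94.0200 86.3200 69.1400 53.5200] k=[89 89 74 52]
t=11: x=[89.0000 86.9000 73.0200 55.0800] k=[84 92 78 51]
t=12: x=[85.1200 88.9200 76.1800 54.7800] k=[86 85 74 50]
t=13: x=[85.8600 83.6000 72.1800 53.3600] k=[89 82 74 52]
t=14: x=[88.0200 81.8600 72.0400 55.0800] k=[85 84 70 58]
t=15: x=[84.8600 82.1800 70.2800 59.6800] k=[87 85 66 59]
t=16: x=[86.7200 82.6200 67.6800 59.9800] k=[91 85 73 65]
t=17: x=[90.1600 84.1600 73.5600 66.1200] k=[85 88 71 66]
t=18: x=[85.4200 85.2000 72.6800 66.7000] k=[87 86 75 71]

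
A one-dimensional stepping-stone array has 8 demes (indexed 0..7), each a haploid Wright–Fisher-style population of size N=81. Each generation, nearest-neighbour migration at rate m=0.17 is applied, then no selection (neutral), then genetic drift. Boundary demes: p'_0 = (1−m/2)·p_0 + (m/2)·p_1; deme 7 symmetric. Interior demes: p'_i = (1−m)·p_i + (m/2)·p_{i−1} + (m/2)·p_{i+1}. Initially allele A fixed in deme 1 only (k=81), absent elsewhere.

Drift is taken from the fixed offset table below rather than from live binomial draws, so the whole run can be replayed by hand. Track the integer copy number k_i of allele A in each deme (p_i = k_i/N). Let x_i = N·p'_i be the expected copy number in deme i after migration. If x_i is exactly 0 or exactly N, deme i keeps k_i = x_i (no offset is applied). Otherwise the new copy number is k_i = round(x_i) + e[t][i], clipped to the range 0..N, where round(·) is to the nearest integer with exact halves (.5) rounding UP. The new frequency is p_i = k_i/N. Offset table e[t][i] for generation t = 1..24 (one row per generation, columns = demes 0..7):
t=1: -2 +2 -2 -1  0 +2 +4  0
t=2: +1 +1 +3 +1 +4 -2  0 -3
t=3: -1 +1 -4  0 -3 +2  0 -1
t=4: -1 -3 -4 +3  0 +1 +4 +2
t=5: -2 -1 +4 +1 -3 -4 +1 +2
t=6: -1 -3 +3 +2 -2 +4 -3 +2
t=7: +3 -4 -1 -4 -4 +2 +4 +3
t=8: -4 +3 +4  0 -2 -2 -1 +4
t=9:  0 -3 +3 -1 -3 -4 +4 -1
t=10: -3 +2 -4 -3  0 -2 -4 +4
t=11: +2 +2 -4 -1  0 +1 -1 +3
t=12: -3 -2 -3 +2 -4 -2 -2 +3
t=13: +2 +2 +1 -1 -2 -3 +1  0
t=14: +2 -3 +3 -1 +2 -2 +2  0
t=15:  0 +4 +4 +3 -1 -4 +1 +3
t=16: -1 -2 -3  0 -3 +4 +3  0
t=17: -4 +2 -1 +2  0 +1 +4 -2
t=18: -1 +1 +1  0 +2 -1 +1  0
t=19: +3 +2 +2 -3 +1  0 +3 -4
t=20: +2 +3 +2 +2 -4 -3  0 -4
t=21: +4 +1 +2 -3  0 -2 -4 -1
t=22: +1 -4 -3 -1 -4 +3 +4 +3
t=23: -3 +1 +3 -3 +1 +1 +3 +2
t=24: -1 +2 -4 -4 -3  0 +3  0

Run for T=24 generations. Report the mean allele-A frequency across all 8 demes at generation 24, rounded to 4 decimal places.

0.1204

t=0: k=[0 81 0 0 0 0 0 0]
t=1: x=[6.8850 67.2300 6.8850 0.0000 0.0000 0.0000 0.0000 0.0000] k=[5 69 5 0 0 0 0 0]
t=2: x=[10.4400 58.1200 10.0150 0.4250 0.0000 0.0000 0.0000 0.0000] k=[11 59 13 1 0 0 0 0]
t=3: x=[15.0800 51.0100 15.8900 1.9350 0.0850 0.0000 0.0000 0.0000] k=[14 52 12 2 0 0 0 0]
t=4: x=[17.2300 45.3700 14.5500 2.6800 0.1700 0.0000 0.0000 0.0000] k=[16 42 11 6 0 0 0 0]
t=5: x=[18.2100 37.1550 13.2100 5.9150 0.5100 0.0000 0.0000 0.0000] k=[16 36 17 7 0 0 0 0]
t=6: x=[17.7000 32.6850 17.7650 7.2550 0.5950 0.0000 0.0000 0.0000] k=[17 30 21 9 0 0 0 0]
t=7: x=[18.1050 28.1300 20.7450 9.2550 0.7650 0.0000 0.0000 0.0000] k=[21 24 20 5 0 0 0 0]
t=8: x=[21.2550 23.4050 19.0650 5.8500 0.4250 0.0000 0.0000 0.0000] k=[17 26 23 6 0 0 0 0]
t=9: x=[17.7650 24.9800 21.8100 6.9350 0.5100 0.0000 0.0000 0.0000] k=[18 22 25 6 0 0 0 0]
t=10: x=[18.3400 21.9150 23.1300 7.1050 0.5100 0.0000 0.0000 0.0000] k=[15 24 19 4 1 0 0 0]
t=11: x=[15.7650 22.8100 18.1500 5.0200 1.1700 0.0850 0.0000 0.0000] k=[18 25 14 4 1 1 0 0]
t=12: x=[18.5950 23.4700 14.0850 4.5950 1.2550 0.9150 0.0850 0.0000] k=[16 21 11 7 0 0 0 0]
t=13: x=[16.4250 19.7250 11.5100 6.7450 0.5950 0.0000 0.0000 0.0000] k=[18 22 13 6 0 0 0 0]
t=14: x=[18.3400 20.8950 13.1700 6.0850 0.5100 0.0000 0.0000 0.0000] k=[20 18 16 5 3 0 0 0]
t=15: x=[19.8300 18.0000 15.2350 5.7650 2.9150 0.2550 0.0000 0.0000] k=[20 22 19 9 2 0 0 0]
t=16: x=[20.1700 21.5750 18.4050 9.2550 2.4250 0.1700 0.0000 0.0000] k=[19 20 15 9 0 4 0 0]
t=17: x=[19.0850 19.4900 14.9150 8.7450 1.1050 3.3200 0.3400 0.0000] k=[15 21 14 11 1 4 4 0]
t=18: x=[15.5100 19.8950 14.3400 10.4050 2.1050 3.7450 3.6600 0.3400] k=[15 21 15 10 4 3 5 0]
t=19: x=[15.5100 19.9800 15.0850 9.9150 4.4250 3.2550 4.4050 0.4250] k=[19 22 17 7 5 3 7 0]
t=20: x=[19.2550 21.3200 16.5750 7.6800 5.0000 3.5100 6.0650 0.5950] k=[21 24 19 10 1 1 6 0]
t=21: x=[21.2550 23.3200 18.6600 10.0000 1.7650 1.4250 5.0650 0.5100] k=[25 24 21 7 2 0 1 0]
t=22: x=[24.9150 23.8300 20.0650 7.7650 2.2550 0.2550 0.8300 0.0850] k=[26 20 17 7 0 3 5 3]
t=23: x=[25.4900 20.2550 16.4050 7.2550 0.8500 2.9150 4.6600 3.1700] k=[22 21 19 4 2 4 8 5]
t=24: x=[21.9150 20.9150 17.8950 5.1050 2.3400 4.1700 7.4050 5.2550] k=[21 23 14 1 0 4 10 5]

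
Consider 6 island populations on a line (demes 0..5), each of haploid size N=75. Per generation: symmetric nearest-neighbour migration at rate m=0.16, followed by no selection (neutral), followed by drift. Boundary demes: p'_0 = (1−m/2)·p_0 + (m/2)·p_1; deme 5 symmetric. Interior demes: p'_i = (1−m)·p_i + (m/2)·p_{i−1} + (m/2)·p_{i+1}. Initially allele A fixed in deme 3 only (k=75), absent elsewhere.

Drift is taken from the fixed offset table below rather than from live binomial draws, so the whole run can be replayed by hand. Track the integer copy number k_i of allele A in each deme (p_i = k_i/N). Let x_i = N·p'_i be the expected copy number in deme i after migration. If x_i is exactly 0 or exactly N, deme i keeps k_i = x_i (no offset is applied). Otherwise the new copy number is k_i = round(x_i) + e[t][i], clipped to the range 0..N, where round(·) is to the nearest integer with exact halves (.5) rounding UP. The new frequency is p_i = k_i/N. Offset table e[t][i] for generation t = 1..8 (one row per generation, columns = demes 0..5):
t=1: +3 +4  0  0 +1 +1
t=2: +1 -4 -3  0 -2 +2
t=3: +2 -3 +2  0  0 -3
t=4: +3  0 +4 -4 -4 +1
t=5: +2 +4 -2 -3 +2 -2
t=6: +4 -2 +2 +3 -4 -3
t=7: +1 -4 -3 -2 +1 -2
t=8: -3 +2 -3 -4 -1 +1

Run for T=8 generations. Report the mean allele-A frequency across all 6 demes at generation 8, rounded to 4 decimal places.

t=0: k=[0 0 0 75 0 0]
t=1: x=[0.0000 0.0000 6.0000 63.0000 6.0000 0.0000] k=[0 0 6 63 7 0]
t=2: x=[0.0000 0.4800 10.0800 53.9600 10.9200 0.5600] k=[0 0 7 54 9 3]
t=3: x=[0.0000 0.5600 10.2000 46.6400 12.1200 3.4800] k=[0 0 12 47 12 0]
t=4: x=[0.0000 0.9600 13.8400 41.4000 13.8400 0.9600] k=[0 1 18 37 10 2]
t=5: x=[0.0800 2.2800 18.1600 33.3200 11.5200 2.6400] k=[2 6 16 30 14 1]
t=6: x=[2.3200 6.4800 16.3200 27.6000 14.2400 2.0400] k=[6 4 18 31 10 0]
t=7: x=[5.8400 5.2800 17.9200 28.2800 10.8800 0.8000] k=[7 1 15 26 12 0]
t=8: x=[6.5200 2.6000 14.7600 24.0000 12.1600 0.9600] k=[4 5 12 20 11 2]

0.1200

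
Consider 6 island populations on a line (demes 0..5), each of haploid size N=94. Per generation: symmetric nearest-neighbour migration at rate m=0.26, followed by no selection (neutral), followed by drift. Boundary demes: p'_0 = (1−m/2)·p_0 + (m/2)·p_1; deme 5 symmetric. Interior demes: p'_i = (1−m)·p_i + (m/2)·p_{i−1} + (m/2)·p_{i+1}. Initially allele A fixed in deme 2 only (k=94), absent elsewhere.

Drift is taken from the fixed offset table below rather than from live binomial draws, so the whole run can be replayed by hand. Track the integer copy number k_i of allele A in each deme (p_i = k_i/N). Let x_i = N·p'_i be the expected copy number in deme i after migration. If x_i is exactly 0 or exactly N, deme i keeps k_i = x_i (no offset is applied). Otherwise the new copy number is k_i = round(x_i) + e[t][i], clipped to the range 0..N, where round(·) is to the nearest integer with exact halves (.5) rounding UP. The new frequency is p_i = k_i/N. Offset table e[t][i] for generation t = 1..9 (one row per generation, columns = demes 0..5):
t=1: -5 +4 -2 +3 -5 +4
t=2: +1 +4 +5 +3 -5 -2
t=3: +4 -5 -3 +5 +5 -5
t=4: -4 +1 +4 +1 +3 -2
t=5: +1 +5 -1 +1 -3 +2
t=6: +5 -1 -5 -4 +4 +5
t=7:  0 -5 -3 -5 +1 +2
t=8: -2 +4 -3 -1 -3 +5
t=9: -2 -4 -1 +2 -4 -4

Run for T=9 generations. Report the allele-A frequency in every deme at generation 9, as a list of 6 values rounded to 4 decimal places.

t=0: k=[0 0 94 0 0 0]
t=1: x=[0.0000 12.2200 69.5600 12.2200 0.0000 0.0000] k=[0 16 68 15 0 0]
t=2: x=[2.0800 20.6800 54.3500 19.9400 1.9500 0.0000] k=[3 25 59 23 0 0]
t=3: x=[5.8600 26.5600 49.9000 24.6900 2.9900 0.0000] k=[10 22 47 30 8 0]
t=4: x=[11.5600 23.6900 41.5400 29.3500 9.8200 1.0400] k=[8 25 46 30 13 0]
t=5: x=[10.2100 25.5200 41.1900 29.8700 13.5200 1.6900] k=[11 31 40 31 11 4]
t=6: x=[13.6000 29.5700 37.6600 29.5700 12.6900 4.9100] k=[19 29 33 26 17 10]
t=7: x=[20.3000 28.2200 31.5700 25.7400 17.2600 10.9100] k=[20 23 29 21 18 13]
t=8: x=[20.3900 23.3900 27.1800 21.6500 17.7400 13.6500] k=[18 27 24 21 15 19]
t=9: x=[19.1700 25.4400 24.0000 20.6100 16.3000 18.4800] k=[17 21 23 23 12 14]

[0.1809, 0.2234, 0.2447, 0.2447, 0.1277, 0.1489]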